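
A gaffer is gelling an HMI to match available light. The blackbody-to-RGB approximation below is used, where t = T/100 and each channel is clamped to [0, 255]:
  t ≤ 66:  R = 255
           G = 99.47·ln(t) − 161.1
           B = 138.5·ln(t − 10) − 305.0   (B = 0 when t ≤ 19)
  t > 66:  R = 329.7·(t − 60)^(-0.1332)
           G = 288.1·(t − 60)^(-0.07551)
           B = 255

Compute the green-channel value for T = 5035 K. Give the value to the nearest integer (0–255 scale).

t = 5035/100 = 50.35; the t ≤ 66 branch applies.
G = 99.47·ln 50.35 − 161.1 = 99.47·3.9190 − 161.1 = 228.723.
Rounded: 229.

229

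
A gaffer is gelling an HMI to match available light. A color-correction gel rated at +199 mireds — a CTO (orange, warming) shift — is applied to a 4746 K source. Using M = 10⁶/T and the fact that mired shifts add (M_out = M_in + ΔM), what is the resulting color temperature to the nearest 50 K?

M_in = 10⁶/4746 = 210.70 mireds.
M_out = 210.70 + (+199) = 409.70 mireds.
T_out = 10⁶/409.70 = 2440.8 K → 2450 K.

2450 K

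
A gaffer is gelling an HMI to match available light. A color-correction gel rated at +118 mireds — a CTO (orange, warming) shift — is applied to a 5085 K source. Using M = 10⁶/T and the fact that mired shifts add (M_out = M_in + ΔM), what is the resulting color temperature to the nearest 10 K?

3180 K

M_in = 10⁶/5085 = 196.66 mireds.
M_out = 196.66 + (+118) = 314.66 mireds.
T_out = 10⁶/314.66 = 3178.1 K → 3180 K.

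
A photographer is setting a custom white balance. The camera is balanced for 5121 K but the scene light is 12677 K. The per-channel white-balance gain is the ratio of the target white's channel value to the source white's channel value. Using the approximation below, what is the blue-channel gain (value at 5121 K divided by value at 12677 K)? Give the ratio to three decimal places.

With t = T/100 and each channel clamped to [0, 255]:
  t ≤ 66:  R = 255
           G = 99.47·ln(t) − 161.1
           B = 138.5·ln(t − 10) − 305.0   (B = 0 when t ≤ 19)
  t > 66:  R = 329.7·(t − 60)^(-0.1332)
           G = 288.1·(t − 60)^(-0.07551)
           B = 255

0.824

At 12677 K (t = 126.77):
  B = 255 by definition for t > 66.
At 5121 K (t = 51.21):
  B = 138.5·ln(51.21 − 10) − 305.0 = 138.5·ln 41.21 − 305.0 = 138.5·3.7187 − 305.0 = 210.037.
Gain = 210.037 / 255.000 = 0.8237 → 0.824.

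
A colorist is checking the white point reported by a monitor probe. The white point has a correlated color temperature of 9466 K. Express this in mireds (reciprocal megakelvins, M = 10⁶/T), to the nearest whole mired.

M = 10⁶ / 9466 = 105.641 → 106 mireds.

106 mireds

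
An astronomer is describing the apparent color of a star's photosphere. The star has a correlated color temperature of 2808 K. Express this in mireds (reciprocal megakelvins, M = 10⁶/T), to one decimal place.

M = 10⁶ / 2808 = 356.125 → 356.1 mireds.

356.1 mireds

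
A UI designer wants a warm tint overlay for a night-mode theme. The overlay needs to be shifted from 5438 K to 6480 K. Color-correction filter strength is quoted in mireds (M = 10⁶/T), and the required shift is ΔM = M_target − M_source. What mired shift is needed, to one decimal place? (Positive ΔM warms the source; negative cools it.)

M_source = 10⁶/5438 = 183.891; M_target = 10⁶/6480 = 154.321.
ΔM = 154.321 − 183.891 = -29.570 → -29.6 mireds, a cooling shift.

-29.6 mireds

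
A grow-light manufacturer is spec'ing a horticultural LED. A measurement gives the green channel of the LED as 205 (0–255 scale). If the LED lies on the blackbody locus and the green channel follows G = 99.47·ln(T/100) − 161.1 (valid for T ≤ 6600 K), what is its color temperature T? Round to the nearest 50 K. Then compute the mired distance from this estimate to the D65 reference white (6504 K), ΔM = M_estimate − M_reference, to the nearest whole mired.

ln t = (205 + 161.1) / 99.47 = 3.6805.
t = e^3.6805 = 39.666.
T = 100·t = 3967 K → 3950 K to the nearest 50 K.
M_estimate = 10⁶/3950 = 253.16; M_reference = 10⁶/6504 = 153.75.
ΔM = 253.16 − 153.75 = 99.41 → +99 mireds.

+99 mireds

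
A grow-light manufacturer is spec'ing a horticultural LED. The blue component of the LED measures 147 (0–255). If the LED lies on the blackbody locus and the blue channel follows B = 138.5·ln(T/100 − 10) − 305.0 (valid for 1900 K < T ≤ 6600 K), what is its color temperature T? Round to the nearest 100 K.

3600 K

ln(t − 10) = (147 + 305.0) / 138.5 = 3.2635.
t − 10 = e^3.2635 = 26.142, so t = 36.142.
T = 100·t = 3614 K → 3600 K to the nearest 100 K.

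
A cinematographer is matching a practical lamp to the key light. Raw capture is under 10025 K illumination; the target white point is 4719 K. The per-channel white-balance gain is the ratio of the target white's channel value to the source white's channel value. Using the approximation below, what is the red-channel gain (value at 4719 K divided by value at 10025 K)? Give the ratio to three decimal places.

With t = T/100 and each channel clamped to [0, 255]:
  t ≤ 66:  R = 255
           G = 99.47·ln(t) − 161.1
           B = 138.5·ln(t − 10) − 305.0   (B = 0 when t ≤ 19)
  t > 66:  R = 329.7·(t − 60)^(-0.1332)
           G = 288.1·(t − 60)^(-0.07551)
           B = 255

1.265

At 10025 K (t = 100.25):
  R = 329.7·(100.25 − 60)^(-0.1332) = 329.7·40.25^(-0.1332) = 329.7·0.61129 = 201.541.
At 4719 K (t = 47.19):
  R = 255 by definition for t ≤ 66.
Gain = 255.000 / 201.541 = 1.2652 → 1.265.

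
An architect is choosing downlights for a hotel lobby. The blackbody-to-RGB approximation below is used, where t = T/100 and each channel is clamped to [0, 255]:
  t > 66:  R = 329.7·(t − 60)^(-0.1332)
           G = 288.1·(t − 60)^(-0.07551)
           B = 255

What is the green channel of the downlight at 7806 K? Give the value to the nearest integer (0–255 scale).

232

t = 7806/100 = 78.06; the t > 66 branch applies.
G = 288.1·(78.06 − 60)^(-0.07551) = 288.1·18.06^(-0.07551) = 288.1·0.80372 = 231.552.
Rounded: 232.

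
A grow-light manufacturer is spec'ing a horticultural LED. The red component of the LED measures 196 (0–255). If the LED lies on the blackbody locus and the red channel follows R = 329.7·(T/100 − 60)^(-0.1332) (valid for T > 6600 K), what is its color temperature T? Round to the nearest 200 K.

(t − 60)^(-0.1332) = 196/329.7 = 0.59448.
t − 60 = 0.59448^(1/-0.1332) = 0.59448^(-7.508) = 49.621, so t = 109.621.
T = 100·t = 10962 K → 11000 K to the nearest 200 K.

11000 K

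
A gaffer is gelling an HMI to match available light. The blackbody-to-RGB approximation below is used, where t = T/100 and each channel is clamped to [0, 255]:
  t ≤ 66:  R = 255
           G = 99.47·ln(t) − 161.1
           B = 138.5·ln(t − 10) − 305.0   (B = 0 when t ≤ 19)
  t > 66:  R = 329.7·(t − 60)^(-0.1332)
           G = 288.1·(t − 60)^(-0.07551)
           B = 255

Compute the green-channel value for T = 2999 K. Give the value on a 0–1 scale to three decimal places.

t = 2999/100 = 29.99; the t ≤ 66 branch applies.
G = 99.47·ln 29.99 − 161.1 = 99.47·3.4009 − 161.1 = 177.184.
On a 0–1 scale: 177.184/255 = 0.6948 → 0.695.

0.695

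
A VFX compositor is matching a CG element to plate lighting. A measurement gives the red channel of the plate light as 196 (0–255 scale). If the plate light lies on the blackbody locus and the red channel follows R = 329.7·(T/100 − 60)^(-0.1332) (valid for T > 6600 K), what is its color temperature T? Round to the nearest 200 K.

11000 K

(t − 60)^(-0.1332) = 196/329.7 = 0.59448.
t − 60 = 0.59448^(1/-0.1332) = 0.59448^(-7.508) = 49.621, so t = 109.621.
T = 100·t = 10962 K → 11000 K to the nearest 200 K.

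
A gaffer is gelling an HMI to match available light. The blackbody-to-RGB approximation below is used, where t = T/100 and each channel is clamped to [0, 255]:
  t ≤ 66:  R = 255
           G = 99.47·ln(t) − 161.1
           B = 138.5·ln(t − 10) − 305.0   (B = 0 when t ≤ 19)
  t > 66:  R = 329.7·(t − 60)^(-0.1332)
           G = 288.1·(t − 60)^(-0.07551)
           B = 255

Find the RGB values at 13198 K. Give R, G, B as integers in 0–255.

t = 13198/100 = 131.98; the t > 66 branch applies.
R = 329.7·(131.98 − 60)^(-0.1332) = 329.7·71.98^(-0.1332) = 329.7·0.56574 = 186.526.
G = 288.1·(131.98 − 60)^(-0.07551) = 288.1·71.98^(-0.07551) = 288.1·0.72404 = 208.596.
B = 255 by definition for t > 66.
Rounded: (187, 209, 255).

R=187, G=209, B=255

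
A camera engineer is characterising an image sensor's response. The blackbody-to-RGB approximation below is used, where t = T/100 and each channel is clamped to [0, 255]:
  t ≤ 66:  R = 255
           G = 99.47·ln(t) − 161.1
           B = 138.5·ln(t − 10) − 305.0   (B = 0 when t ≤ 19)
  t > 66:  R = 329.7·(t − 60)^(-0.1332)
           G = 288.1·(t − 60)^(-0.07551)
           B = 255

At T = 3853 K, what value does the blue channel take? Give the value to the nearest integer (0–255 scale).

t = 3853/100 = 38.53; the t ≤ 66 branch applies.
B = 138.5·ln(38.53 − 10) − 305.0 = 138.5·ln 28.53 − 305.0 = 138.5·3.3510 − 305.0 = 159.107.
Rounded: 159.

159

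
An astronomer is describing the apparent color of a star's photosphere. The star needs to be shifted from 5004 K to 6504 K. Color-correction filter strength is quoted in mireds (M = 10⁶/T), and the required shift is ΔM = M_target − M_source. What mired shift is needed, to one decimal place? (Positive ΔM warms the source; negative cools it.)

M_source = 10⁶/5004 = 199.840; M_target = 10⁶/6504 = 153.752.
ΔM = 153.752 − 199.840 = -46.089 → -46.1 mireds, a cooling shift.

-46.1 mireds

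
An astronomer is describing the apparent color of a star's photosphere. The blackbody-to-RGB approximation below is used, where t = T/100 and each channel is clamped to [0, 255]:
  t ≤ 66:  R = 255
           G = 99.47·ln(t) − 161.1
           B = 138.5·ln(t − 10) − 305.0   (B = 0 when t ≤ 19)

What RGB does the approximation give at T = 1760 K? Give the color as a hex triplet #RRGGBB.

#FF7C00

t = 1760/100 = 17.6; the t ≤ 66 branch applies.
R = 255 by definition for t ≤ 66.
G = 99.47·ln 17.6 − 161.1 = 99.47·2.8679 − 161.1 = 124.170.
t = 17.6 ≤ 19, so B = 0.
Rounded: (255, 124, 0).
In hex: #FF7C00.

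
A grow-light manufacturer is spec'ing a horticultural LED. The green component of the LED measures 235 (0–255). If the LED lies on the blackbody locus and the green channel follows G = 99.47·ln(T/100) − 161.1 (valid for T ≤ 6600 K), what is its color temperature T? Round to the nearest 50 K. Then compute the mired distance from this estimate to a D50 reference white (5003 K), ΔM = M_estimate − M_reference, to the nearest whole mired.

ln t = (235 + 161.1) / 99.47 = 3.9821.
t = e^3.9821 = 53.630.
T = 100·t = 5363 K → 5350 K to the nearest 50 K.
M_estimate = 10⁶/5350 = 186.92; M_reference = 10⁶/5003 = 199.88.
ΔM = 186.92 − 199.88 = -12.96 → -13 mireds.

-13 mireds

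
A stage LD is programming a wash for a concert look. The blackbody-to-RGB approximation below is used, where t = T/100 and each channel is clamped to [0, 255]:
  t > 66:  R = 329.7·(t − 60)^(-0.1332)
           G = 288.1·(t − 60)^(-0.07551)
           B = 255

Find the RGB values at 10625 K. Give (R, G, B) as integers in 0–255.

t = 10625/100 = 106.25; the t > 66 branch applies.
R = 329.7·(106.25 − 60)^(-0.1332) = 329.7·46.25^(-0.1332) = 329.7·0.60008 = 197.845.
G = 288.1·(106.25 − 60)^(-0.07551) = 288.1·46.25^(-0.07551) = 288.1·0.74863 = 215.680.
B = 255 by definition for t > 66.
Rounded: (198, 216, 255).

(198, 216, 255)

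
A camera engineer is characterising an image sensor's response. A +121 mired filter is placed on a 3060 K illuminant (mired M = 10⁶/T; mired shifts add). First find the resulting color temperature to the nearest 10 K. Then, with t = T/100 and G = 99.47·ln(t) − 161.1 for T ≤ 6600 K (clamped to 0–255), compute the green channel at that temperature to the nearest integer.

M_in = 10⁶/3060 = 326.80; M_out = 326.80 + (+121) = 447.80.
T_out = 10⁶/447.80 = 2233.2 K → 2230 K; t = 22.3.
G = 99.47·ln 22.3 − 161.1 = 99.47·3.1046 − 161.1 = 147.713.
Rounded: 148.

148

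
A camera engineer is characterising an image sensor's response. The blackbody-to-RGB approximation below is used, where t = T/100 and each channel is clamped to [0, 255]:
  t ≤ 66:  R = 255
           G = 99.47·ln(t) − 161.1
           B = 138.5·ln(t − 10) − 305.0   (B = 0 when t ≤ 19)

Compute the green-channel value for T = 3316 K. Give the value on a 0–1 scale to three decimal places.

t = 3316/100 = 33.16; the t ≤ 66 branch applies.
G = 99.47·ln 33.16 − 161.1 = 99.47·3.5013 − 161.1 = 187.179.
On a 0–1 scale: 187.179/255 = 0.7340 → 0.734.

0.734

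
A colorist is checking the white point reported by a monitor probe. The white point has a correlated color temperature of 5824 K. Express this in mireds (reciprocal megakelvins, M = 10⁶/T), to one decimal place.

M = 10⁶ / 5824 = 171.703 → 171.7 mireds.

171.7 mireds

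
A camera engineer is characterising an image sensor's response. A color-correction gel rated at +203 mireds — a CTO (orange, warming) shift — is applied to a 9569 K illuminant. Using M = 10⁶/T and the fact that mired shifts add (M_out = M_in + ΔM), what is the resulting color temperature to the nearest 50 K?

3250 K

M_in = 10⁶/9569 = 104.50 mireds.
M_out = 104.50 + (+203) = 307.50 mireds.
T_out = 10⁶/307.50 = 3252.0 K → 3250 K.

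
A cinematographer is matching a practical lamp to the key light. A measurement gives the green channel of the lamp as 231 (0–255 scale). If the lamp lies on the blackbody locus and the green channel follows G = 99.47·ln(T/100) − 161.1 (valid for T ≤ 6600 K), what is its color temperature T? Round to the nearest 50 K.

ln t = (231 + 161.1) / 99.47 = 3.9419.
t = e^3.9419 = 51.516.
T = 100·t = 5152 K → 5150 K to the nearest 50 K.

5150 K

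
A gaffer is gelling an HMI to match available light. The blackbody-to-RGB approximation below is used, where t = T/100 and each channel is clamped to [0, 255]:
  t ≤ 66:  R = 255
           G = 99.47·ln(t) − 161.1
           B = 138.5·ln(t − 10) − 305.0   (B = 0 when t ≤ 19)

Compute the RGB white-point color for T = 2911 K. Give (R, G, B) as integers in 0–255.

(255, 174, 104)

t = 2911/100 = 29.11; the t ≤ 66 branch applies.
R = 255 by definition for t ≤ 66.
G = 99.47·ln 29.11 − 161.1 = 99.47·3.3711 − 161.1 = 174.222.
B = 138.5·ln(29.11 − 10) − 305.0 = 138.5·ln 19.11 − 305.0 = 138.5·2.9502 − 305.0 = 103.604.
Rounded: (255, 174, 104).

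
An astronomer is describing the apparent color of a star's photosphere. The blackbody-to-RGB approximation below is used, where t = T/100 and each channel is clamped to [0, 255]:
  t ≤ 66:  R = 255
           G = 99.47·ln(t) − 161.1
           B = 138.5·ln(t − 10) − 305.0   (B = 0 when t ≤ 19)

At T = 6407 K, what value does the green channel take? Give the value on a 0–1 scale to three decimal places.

t = 6407/100 = 64.07; the t ≤ 66 branch applies.
G = 99.47·ln 64.07 − 161.1 = 99.47·4.1600 − 161.1 = 252.693.
On a 0–1 scale: 252.693/255 = 0.9910 → 0.991.

0.991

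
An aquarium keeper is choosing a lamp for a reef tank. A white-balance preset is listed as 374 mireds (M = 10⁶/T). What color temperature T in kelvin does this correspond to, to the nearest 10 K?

2670 K

T = 10⁶ / 374 = 2673.80 K → 2670 K.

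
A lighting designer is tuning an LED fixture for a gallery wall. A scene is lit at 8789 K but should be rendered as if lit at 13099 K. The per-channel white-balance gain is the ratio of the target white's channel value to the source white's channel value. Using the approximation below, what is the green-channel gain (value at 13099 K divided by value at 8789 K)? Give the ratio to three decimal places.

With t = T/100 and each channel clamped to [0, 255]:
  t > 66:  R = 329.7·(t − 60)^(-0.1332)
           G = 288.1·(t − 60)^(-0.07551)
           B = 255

0.932

At 8789 K (t = 87.89):
  G = 288.1·(87.89 − 60)^(-0.07551) = 288.1·27.89^(-0.07551) = 288.1·0.77778 = 224.077.
At 13099 K (t = 130.99):
  G = 288.1·(130.99 − 60)^(-0.07551) = 288.1·70.99^(-0.07551) = 288.1·0.72480 = 208.814.
Gain = 208.814 / 224.077 = 0.9319 → 0.932.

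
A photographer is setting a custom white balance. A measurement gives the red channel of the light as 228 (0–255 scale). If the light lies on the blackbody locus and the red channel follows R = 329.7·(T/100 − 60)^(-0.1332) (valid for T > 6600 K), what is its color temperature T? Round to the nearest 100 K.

7600 K

(t − 60)^(-0.1332) = 228/329.7 = 0.69154.
t − 60 = 0.69154^(1/-0.1332) = 0.69154^(-7.508) = 15.943, so t = 75.943.
T = 100·t = 7594 K → 7600 K to the nearest 100 K.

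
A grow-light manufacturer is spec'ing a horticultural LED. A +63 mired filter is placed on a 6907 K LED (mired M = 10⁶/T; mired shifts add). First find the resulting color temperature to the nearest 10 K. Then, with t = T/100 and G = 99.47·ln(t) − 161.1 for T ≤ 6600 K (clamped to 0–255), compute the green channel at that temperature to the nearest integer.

M_in = 10⁶/6907 = 144.78; M_out = 144.78 + (+63) = 207.78.
T_out = 10⁶/207.78 = 4812.8 K → 4810 K; t = 48.1.
G = 99.47·ln 48.1 − 161.1 = 99.47·3.8733 − 161.1 = 224.175.
Rounded: 224.

224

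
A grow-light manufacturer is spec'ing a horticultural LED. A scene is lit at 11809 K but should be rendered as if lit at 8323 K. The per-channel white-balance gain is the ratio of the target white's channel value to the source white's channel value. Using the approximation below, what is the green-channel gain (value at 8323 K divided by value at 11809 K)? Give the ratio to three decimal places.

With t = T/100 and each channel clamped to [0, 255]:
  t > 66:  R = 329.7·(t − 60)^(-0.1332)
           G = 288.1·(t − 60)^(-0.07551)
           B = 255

1.072

At 11809 K (t = 118.09):
  G = 288.1·(118.09 − 60)^(-0.07551) = 288.1·58.09^(-0.07551) = 288.1·0.73586 = 212.000.
At 8323 K (t = 83.23):
  G = 288.1·(83.23 − 60)^(-0.07551) = 288.1·23.23^(-0.07551) = 288.1·0.78859 = 227.192.
Gain = 227.192 / 212.000 = 1.0717 → 1.072.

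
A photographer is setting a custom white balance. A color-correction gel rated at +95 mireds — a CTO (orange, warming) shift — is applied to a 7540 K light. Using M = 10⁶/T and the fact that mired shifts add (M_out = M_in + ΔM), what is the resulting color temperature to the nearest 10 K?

4390 K

M_in = 10⁶/7540 = 132.63 mireds.
M_out = 132.63 + (+95) = 227.63 mireds.
T_out = 10⁶/227.63 = 4393.2 K → 4390 K.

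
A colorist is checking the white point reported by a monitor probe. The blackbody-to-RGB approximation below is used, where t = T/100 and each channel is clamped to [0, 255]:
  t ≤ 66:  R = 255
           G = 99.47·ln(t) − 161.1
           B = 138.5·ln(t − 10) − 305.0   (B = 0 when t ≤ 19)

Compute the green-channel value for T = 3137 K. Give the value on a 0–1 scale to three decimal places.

t = 3137/100 = 31.37; the t ≤ 66 branch applies.
G = 99.47·ln 31.37 − 161.1 = 99.47·3.4459 − 161.1 = 181.659.
On a 0–1 scale: 181.659/255 = 0.7124 → 0.712.

0.712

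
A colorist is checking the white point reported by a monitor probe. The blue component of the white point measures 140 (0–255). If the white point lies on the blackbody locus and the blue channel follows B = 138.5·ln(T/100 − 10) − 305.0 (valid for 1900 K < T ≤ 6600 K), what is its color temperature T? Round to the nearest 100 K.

3500 K

ln(t − 10) = (140 + 305.0) / 138.5 = 3.2130.
t − 10 = e^3.2130 = 24.853, so t = 34.853.
T = 100·t = 3485 K → 3500 K to the nearest 100 K.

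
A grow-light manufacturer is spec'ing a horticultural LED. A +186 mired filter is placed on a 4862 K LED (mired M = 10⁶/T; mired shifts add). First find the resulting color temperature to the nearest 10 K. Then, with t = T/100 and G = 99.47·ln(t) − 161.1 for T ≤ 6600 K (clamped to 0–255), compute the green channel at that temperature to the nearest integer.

M_in = 10⁶/4862 = 205.68; M_out = 205.68 + (+186) = 391.68.
T_out = 10⁶/391.68 = 2553.1 K → 2550 K; t = 25.5.
G = 99.47·ln 25.5 − 161.1 = 99.47·3.2387 − 161.1 = 161.051.
Rounded: 161.

161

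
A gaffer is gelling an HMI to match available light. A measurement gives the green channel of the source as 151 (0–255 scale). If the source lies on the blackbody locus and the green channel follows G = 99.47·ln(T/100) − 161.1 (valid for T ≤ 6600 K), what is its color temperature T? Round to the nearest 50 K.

2300 K

ln t = (151 + 161.1) / 99.47 = 3.1376.
t = e^3.1376 = 23.049.
T = 100·t = 2305 K → 2300 K to the nearest 50 K.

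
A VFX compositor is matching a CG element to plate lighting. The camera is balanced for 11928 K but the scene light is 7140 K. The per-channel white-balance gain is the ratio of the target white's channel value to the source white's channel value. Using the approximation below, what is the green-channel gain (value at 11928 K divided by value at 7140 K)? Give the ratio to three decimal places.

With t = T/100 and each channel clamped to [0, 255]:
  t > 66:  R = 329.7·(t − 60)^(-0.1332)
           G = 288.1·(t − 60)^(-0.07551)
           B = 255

At 7140 K (t = 71.4):
  G = 288.1·(71.4 − 60)^(-0.07551) = 288.1·11.4^(-0.07551) = 288.1·0.83213 = 239.738.
At 11928 K (t = 119.28):
  G = 288.1·(119.28 − 60)^(-0.07551) = 288.1·59.28^(-0.07551) = 288.1·0.73473 = 211.676.
Gain = 211.676 / 239.738 = 0.8829 → 0.883.

0.883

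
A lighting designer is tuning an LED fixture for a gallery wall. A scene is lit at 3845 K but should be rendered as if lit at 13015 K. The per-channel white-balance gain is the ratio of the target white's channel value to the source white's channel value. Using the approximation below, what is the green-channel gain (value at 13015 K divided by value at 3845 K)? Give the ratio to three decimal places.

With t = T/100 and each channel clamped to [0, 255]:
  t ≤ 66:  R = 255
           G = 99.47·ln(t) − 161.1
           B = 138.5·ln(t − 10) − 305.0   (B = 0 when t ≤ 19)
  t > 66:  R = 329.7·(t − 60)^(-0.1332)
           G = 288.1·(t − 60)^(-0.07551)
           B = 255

At 3845 K (t = 38.45):
  G = 99.47·ln 38.45 − 161.1 = 99.47·3.6494 − 161.1 = 201.902.
At 13015 K (t = 130.15):
  G = 288.1·(130.15 − 60)^(-0.07551) = 288.1·70.15^(-0.07551) = 288.1·0.72545 = 209.002.
Gain = 209.002 / 201.902 = 1.0352 → 1.035.

1.035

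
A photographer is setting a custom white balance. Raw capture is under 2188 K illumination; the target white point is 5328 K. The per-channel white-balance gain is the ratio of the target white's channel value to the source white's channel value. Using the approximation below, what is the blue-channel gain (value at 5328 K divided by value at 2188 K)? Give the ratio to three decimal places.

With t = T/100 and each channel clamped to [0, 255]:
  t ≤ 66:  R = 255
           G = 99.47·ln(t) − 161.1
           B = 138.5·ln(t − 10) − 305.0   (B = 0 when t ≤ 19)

5.741

At 2188 K (t = 21.88):
  B = 138.5·ln(21.88 − 10) − 305.0 = 138.5·ln 11.88 − 305.0 = 138.5·2.4749 − 305.0 = 37.768.
At 5328 K (t = 53.28):
  B = 138.5·ln(53.28 − 10) − 305.0 = 138.5·ln 43.28 − 305.0 = 138.5·3.7677 − 305.0 = 216.825.
Gain = 216.825 / 37.768 = 5.7410 → 5.741.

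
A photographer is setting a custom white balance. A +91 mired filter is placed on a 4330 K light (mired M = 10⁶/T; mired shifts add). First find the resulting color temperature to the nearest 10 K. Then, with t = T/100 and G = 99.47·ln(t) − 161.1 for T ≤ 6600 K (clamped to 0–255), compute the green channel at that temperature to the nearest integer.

M_in = 10⁶/4330 = 230.95; M_out = 230.95 + (+91) = 321.95.
T_out = 10⁶/321.95 = 3106.1 K → 3110 K; t = 31.1.
G = 99.47·ln 31.1 − 161.1 = 99.47·3.4372 − 161.1 = 180.799.
Rounded: 181.

181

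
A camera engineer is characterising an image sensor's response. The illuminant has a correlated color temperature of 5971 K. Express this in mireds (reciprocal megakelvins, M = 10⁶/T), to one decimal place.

167.5 mireds

M = 10⁶ / 5971 = 167.476 → 167.5 mireds.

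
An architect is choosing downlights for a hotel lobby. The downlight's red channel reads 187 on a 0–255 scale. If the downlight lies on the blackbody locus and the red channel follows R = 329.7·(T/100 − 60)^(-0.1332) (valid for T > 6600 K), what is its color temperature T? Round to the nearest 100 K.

13100 K

(t − 60)^(-0.1332) = 187/329.7 = 0.56718.
t − 60 = 0.56718^(1/-0.1332) = 0.56718^(-7.508) = 70.620, so t = 130.620.
T = 100·t = 13062 K → 13100 K to the nearest 100 K.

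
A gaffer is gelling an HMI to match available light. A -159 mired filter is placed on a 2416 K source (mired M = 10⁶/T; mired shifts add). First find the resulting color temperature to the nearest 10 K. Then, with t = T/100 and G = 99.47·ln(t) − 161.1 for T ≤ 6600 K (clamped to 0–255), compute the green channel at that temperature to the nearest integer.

204

M_in = 10⁶/2416 = 413.91; M_out = 413.91 + (-159) = 254.91.
T_out = 10⁶/254.91 = 3923.0 K → 3920 K; t = 39.2.
G = 99.47·ln 39.2 − 161.1 = 99.47·3.6687 − 161.1 = 203.823.
Rounded: 204.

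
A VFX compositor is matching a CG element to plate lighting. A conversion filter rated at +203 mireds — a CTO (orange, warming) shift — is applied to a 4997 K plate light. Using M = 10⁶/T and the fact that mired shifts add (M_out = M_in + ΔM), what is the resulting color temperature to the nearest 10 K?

M_in = 10⁶/4997 = 200.12 mireds.
M_out = 200.12 + (+203) = 403.12 mireds.
T_out = 10⁶/403.12 = 2480.7 K → 2480 K.

2480 K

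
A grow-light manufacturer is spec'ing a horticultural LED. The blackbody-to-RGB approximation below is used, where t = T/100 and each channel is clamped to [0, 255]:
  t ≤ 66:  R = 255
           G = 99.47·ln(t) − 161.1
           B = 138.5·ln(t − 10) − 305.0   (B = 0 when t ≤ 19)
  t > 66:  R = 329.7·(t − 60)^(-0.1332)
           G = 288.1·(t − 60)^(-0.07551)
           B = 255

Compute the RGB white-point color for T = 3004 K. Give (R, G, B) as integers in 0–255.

t = 3004/100 = 30.04; the t ≤ 66 branch applies.
R = 255 by definition for t ≤ 66.
G = 99.47·ln 30.04 − 161.1 = 99.47·3.4025 − 161.1 = 177.350.
B = 138.5·ln(30.04 − 10) − 305.0 = 138.5·ln 20.04 − 305.0 = 138.5·2.9977 − 305.0 = 110.186.
Rounded: (255, 177, 110).

(255, 177, 110)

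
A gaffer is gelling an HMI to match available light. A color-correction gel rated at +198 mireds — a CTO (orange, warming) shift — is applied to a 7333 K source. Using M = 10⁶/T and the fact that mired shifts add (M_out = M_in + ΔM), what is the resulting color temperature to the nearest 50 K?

M_in = 10⁶/7333 = 136.37 mireds.
M_out = 136.37 + (+198) = 334.37 mireds.
T_out = 10⁶/334.37 = 2990.7 K → 3000 K.

3000 K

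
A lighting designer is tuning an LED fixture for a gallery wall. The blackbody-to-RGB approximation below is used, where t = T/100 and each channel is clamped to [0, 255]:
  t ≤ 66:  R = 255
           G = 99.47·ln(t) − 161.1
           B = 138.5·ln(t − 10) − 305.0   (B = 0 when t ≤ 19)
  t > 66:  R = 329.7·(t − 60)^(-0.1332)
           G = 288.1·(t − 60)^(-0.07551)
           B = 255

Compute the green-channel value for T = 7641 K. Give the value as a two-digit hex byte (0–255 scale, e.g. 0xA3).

0xE9

t = 7641/100 = 76.41; the t > 66 branch applies.
G = 288.1·(76.41 − 60)^(-0.07551) = 288.1·16.41^(-0.07551) = 288.1·0.80956 = 233.233.
Rounded: 233; in hex, 0xE9.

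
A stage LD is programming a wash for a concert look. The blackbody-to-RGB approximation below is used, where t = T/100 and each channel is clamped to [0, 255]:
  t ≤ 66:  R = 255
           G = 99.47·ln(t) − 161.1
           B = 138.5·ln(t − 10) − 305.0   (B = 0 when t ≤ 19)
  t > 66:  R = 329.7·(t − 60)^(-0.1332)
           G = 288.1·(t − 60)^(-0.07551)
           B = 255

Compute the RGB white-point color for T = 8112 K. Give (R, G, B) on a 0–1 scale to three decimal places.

(0.861, 0.897, 1.000)

t = 8112/100 = 81.12; the t > 66 branch applies.
R = 329.7·(81.12 − 60)^(-0.1332) = 329.7·21.12^(-0.1332) = 329.7·0.66612 = 219.619.
G = 288.1·(81.12 − 60)^(-0.07551) = 288.1·21.12^(-0.07551) = 288.1·0.79428 = 228.831.
B = 255 by definition for t > 66.
Dividing each by 255: (0.8613, 0.8974, 1.0000) → (0.861, 0.897, 1.000).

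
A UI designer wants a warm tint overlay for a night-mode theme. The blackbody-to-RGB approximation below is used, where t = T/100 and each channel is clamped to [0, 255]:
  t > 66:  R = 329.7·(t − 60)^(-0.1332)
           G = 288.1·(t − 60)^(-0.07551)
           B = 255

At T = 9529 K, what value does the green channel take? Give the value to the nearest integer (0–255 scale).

t = 9529/100 = 95.29; the t > 66 branch applies.
G = 288.1·(95.29 − 60)^(-0.07551) = 288.1·35.29^(-0.07551) = 288.1·0.76408 = 220.130.
Rounded: 220.

220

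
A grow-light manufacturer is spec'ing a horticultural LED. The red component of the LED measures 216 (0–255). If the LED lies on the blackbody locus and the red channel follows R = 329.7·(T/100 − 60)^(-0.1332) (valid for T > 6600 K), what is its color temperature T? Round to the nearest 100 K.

8400 K

(t − 60)^(-0.1332) = 216/329.7 = 0.65514.
t − 60 = 0.65514^(1/-0.1332) = 0.65514^(-7.508) = 23.926, so t = 83.926.
T = 100·t = 8393 K → 8400 K to the nearest 100 K.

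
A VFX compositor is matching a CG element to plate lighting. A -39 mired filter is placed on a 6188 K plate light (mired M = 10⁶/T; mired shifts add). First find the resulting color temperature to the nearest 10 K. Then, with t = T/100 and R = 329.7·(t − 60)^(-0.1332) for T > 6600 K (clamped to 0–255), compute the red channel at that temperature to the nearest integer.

219

M_in = 10⁶/6188 = 161.60; M_out = 161.60 + (-39) = 122.60.
T_out = 10⁶/122.60 = 8156.4 K → 8160 K; t = 81.6.
R = 329.7·(81.6 − 60)^(-0.1332) = 329.7·21.6^(-0.1332) = 329.7·0.66413 = 218.962.
Rounded: 219.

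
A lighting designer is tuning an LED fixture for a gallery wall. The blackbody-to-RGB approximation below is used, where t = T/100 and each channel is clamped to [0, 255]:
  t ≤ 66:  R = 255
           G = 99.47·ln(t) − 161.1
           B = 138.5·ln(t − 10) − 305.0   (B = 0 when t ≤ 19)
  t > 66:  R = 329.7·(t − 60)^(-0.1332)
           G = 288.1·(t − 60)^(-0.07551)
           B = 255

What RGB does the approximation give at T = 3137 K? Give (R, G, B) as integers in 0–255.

t = 3137/100 = 31.37; the t ≤ 66 branch applies.
R = 255 by definition for t ≤ 66.
G = 99.47·ln 31.37 − 161.1 = 99.47·3.4459 − 161.1 = 181.659.
B = 138.5·ln(31.37 − 10) − 305.0 = 138.5·ln 21.37 − 305.0 = 138.5·3.0620 − 305.0 = 119.085.
Rounded: (255, 182, 119).

(255, 182, 119)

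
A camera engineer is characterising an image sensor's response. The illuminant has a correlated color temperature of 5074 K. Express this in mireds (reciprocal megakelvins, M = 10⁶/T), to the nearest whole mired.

197 mireds

M = 10⁶ / 5074 = 197.083 → 197 mireds.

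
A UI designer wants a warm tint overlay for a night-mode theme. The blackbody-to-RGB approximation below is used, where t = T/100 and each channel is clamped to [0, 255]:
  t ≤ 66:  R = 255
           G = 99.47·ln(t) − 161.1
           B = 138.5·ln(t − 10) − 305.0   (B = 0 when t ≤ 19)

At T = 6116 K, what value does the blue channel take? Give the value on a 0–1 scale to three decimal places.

0.941

t = 6116/100 = 61.16; the t ≤ 66 branch applies.
B = 138.5·ln(61.16 − 10) − 305.0 = 138.5·ln 51.16 − 305.0 = 138.5·3.9350 − 305.0 = 239.992.
On a 0–1 scale: 239.992/255 = 0.9411 → 0.941.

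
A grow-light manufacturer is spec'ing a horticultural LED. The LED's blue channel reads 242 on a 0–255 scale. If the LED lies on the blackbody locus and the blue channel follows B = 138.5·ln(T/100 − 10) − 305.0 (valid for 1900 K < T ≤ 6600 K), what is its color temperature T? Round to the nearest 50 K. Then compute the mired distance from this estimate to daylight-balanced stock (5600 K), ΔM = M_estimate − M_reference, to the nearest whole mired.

ln(t − 10) = (242 + 305.0) / 138.5 = 3.9495.
t − 10 = e^3.9495 = 51.907, so t = 61.907.
T = 100·t = 6191 K → 6200 K to the nearest 50 K.
M_estimate = 10⁶/6200 = 161.29; M_reference = 10⁶/5600 = 178.57.
ΔM = 161.29 − 178.57 = -17.28 → -17 mireds.

-17 mireds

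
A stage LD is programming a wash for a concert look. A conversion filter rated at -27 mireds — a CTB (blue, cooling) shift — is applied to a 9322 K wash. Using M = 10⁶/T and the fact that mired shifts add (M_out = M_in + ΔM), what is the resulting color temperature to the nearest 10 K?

M_in = 10⁶/9322 = 107.27 mireds.
M_out = 107.27 + (-27) = 80.27 mireds.
T_out = 10⁶/80.27 = 12457.5 K → 12460 K.

12460 K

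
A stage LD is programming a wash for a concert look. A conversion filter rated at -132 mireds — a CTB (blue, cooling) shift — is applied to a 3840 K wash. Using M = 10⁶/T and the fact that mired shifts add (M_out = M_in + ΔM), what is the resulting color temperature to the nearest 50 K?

M_in = 10⁶/3840 = 260.42 mireds.
M_out = 260.42 + (-132) = 128.42 mireds.
T_out = 10⁶/128.42 = 7787.2 K → 7800 K.

7800 K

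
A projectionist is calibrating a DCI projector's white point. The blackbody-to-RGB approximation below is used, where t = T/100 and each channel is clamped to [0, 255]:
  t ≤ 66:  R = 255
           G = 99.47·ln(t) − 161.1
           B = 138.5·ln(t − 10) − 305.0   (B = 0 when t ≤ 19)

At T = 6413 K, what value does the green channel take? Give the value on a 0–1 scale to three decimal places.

t = 6413/100 = 64.13; the t ≤ 66 branch applies.
G = 99.47·ln 64.13 − 161.1 = 99.47·4.1609 − 161.1 = 252.786.
On a 0–1 scale: 252.786/255 = 0.9913 → 0.991.

0.991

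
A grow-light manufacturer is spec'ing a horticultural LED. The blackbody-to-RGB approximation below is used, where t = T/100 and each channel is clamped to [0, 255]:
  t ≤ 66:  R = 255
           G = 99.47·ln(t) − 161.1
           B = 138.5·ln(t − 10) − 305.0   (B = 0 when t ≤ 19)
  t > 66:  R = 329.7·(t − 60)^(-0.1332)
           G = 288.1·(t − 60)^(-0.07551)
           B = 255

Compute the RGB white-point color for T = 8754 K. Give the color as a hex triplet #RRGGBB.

t = 8754/100 = 87.54; the t > 66 branch applies.
R = 329.7·(87.54 − 60)^(-0.1332) = 329.7·27.54^(-0.1332) = 329.7·0.64298 = 211.990.
G = 288.1·(87.54 − 60)^(-0.07551) = 288.1·27.54^(-0.07551) = 288.1·0.77852 = 224.291.
B = 255 by definition for t > 66.
Rounded: (212, 224, 255).
In hex: #D4E0FF.

#D4E0FF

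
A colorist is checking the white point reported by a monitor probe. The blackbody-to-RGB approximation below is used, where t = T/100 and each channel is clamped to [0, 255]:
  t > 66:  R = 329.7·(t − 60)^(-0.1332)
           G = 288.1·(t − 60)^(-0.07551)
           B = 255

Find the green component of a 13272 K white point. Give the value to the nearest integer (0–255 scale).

208

t = 13272/100 = 132.72; the t > 66 branch applies.
G = 288.1·(132.72 − 60)^(-0.07551) = 288.1·72.72^(-0.07551) = 288.1·0.72348 = 208.435.
Rounded: 208.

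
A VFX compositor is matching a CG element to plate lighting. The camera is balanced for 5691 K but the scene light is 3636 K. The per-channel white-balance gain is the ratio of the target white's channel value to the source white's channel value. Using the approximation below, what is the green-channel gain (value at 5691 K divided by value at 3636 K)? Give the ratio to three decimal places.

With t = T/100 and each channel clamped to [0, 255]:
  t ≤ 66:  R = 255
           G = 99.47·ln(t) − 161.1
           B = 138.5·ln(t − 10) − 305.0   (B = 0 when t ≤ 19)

1.227

At 3636 K (t = 36.36):
  G = 99.47·ln 36.36 − 161.1 = 99.47·3.5935 − 161.1 = 196.342.
At 5691 K (t = 56.91):
  G = 99.47·ln 56.91 − 161.1 = 99.47·4.0415 − 161.1 = 240.905.
Gain = 240.905 / 196.342 = 1.2270 → 1.227.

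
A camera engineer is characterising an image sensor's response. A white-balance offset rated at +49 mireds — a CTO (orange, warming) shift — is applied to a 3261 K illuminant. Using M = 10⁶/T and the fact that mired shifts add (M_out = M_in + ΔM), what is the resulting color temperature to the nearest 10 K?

M_in = 10⁶/3261 = 306.65 mireds.
M_out = 306.65 + (+49) = 355.65 mireds.
T_out = 10⁶/355.65 = 2811.7 K → 2810 K.

2810 K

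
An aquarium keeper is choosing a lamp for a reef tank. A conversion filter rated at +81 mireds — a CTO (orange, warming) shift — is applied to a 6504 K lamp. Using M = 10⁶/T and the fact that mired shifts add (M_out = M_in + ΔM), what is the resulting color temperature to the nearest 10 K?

M_in = 10⁶/6504 = 153.75 mireds.
M_out = 153.75 + (+81) = 234.75 mireds.
T_out = 10⁶/234.75 = 4259.8 K → 4260 K.

4260 K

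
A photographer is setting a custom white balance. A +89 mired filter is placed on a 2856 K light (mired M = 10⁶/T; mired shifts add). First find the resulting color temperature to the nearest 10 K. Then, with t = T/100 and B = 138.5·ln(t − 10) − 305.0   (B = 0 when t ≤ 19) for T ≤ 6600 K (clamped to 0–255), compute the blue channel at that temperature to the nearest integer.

M_in = 10⁶/2856 = 350.14; M_out = 350.14 + (+89) = 439.14.
T_out = 10⁶/439.14 = 2277.2 K → 2280 K; t = 22.8.
B = 138.5·ln(22.8 − 10) − 305.0 = 138.5·ln 12.8 − 305.0 = 138.5·2.5494 − 305.0 = 48.098.
Rounded: 48.

48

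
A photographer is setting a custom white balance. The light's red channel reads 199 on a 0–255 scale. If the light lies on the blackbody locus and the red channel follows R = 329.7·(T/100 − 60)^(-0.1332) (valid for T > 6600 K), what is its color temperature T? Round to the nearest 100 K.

10400 K

(t − 60)^(-0.1332) = 199/329.7 = 0.60358.
t − 60 = 0.60358^(1/-0.1332) = 0.60358^(-7.508) = 44.273, so t = 104.273.
T = 100·t = 10427 K → 10400 K to the nearest 100 K.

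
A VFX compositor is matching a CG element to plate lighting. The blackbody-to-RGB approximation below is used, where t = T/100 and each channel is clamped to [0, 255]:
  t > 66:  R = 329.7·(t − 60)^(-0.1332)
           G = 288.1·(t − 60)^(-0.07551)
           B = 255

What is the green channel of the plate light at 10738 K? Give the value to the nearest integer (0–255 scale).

215

t = 10738/100 = 107.38; the t > 66 branch applies.
G = 288.1·(107.38 − 60)^(-0.07551) = 288.1·47.38^(-0.07551) = 288.1·0.74727 = 215.288.
Rounded: 215.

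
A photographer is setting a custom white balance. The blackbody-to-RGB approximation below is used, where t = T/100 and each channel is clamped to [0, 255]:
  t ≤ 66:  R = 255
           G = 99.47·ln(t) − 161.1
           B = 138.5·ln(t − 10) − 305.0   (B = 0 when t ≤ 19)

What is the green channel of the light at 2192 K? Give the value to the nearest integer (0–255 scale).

t = 2192/100 = 21.92; the t ≤ 66 branch applies.
G = 99.47·ln 21.92 − 161.1 = 99.47·3.0874 − 161.1 = 146.004.
Rounded: 146.

146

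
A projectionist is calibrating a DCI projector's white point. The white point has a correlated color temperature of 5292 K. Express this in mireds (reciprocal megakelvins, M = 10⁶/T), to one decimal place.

M = 10⁶ / 5292 = 188.964 → 189.0 mireds.

189.0 mireds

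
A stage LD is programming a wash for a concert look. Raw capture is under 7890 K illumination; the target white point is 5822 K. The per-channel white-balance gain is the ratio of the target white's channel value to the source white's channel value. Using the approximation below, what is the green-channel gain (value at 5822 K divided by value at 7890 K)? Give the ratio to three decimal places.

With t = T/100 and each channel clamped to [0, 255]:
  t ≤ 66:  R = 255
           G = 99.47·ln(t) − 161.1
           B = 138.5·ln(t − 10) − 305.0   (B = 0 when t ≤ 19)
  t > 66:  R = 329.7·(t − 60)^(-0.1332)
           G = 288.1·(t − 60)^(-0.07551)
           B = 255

At 7890 K (t = 78.9):
  G = 288.1·(78.9 − 60)^(-0.07551) = 288.1·18.9^(-0.07551) = 288.1·0.80097 = 230.758.
At 5822 K (t = 58.22):
  G = 99.47·ln 58.22 − 161.1 = 99.47·4.0642 − 161.1 = 243.169.
Gain = 243.169 / 230.758 = 1.0538 → 1.054.

1.054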